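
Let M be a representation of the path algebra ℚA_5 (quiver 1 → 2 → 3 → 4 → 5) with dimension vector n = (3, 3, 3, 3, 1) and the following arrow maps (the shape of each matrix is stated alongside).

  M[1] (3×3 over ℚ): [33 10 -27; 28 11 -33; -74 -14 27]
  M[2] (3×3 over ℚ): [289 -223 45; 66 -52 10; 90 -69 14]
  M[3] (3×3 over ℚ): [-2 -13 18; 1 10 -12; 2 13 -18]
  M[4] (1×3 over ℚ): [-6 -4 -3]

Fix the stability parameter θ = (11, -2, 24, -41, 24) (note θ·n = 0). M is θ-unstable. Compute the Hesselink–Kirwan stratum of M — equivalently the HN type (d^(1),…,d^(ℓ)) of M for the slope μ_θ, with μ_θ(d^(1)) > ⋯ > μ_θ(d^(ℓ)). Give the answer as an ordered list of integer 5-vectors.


Interval decomposition of M: I[1,3], I[1,4], I[1,5], I[4,4].
HN type (ℓ=4): μ^(1)=24; μ^(2)=9/2; μ^(3)=-2; μ^(4)=-41

((0, 0, 1, 0, 1); (1, 1, 0, 0, 0); (2, 2, 2, 2, 0); (0, 0, 0, 1, 0))


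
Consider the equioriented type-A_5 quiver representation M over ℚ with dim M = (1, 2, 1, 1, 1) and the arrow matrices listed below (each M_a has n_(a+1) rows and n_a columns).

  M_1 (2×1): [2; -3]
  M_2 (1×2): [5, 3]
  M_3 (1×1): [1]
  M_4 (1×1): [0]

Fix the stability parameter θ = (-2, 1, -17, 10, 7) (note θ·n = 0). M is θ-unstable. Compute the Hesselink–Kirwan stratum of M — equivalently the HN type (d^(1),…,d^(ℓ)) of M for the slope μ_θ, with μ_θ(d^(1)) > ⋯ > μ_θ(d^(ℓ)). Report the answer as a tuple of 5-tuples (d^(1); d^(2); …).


Barcode: M ≅ I[1,4], I[2,2], I[5,5]. HN layers by μ_θ (4 steps, strictly decreasing):
  μ^(1)=10; μ^(2)=7; μ^(3)=1; μ^(4)=-6

((0, 0, 0, 1, 0); (0, 0, 0, 0, 1); (0, 1, 0, 0, 0); (1, 1, 1, 0, 0))


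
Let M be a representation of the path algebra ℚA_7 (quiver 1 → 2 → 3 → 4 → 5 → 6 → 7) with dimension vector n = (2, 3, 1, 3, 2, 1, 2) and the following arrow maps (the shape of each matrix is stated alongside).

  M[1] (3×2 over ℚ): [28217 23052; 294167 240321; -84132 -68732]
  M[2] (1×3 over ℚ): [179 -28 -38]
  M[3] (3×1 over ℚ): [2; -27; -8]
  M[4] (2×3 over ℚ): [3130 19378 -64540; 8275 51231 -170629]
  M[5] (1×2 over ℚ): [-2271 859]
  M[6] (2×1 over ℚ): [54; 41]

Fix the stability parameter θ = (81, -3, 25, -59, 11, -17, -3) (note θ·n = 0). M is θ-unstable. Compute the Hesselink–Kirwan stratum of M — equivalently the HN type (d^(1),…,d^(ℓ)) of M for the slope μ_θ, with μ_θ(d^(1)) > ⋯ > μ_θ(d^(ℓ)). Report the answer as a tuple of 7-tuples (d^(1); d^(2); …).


Via rank(M_{q-1}∘⋯∘M_p): M ≅ I[1,2], I[1,7], I[2,2], I[4,4], I[4,5], I[7,7].
μ_θ-semistable layers: μ^(1)=39; μ^(2)=11; μ^(3)=5; μ^(4)=-3; μ^(5)=-59

((1, 1, 0, 0, 0, 0, 0); (0, 0, 0, 0, 1, 0, 0); (1, 1, 1, 1, 1, 1, 1); (0, 1, 0, 0, 0, 0, 1); (0, 0, 0, 2, 0, 0, 0))


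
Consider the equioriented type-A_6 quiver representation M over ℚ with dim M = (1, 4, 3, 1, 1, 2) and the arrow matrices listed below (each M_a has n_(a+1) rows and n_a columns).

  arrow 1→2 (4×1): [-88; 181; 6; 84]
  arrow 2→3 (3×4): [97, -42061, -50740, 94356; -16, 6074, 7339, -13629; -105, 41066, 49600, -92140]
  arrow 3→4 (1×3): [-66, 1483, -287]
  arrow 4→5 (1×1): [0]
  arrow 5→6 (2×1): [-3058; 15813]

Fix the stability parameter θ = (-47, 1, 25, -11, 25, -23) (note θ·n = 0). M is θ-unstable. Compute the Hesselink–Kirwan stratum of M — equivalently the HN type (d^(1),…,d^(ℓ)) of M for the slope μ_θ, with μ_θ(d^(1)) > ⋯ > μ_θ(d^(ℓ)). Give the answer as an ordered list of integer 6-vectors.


Via rank(M_{q-1}∘⋯∘M_p): M ≅ I[1,4], I[2,2], I[2,3]^2, I[5,6], I[6,6].
μ_θ-semistable layers: μ^(1)=25; μ^(2)=7; μ^(3)=1; μ^(4)=-23; μ^(5)=-47

((0, 0, 2, 0, 0, 0); (0, 0, 1, 1, 0, 0); (0, 4, 0, 0, 1, 1); (0, 0, 0, 0, 0, 1); (1, 0, 0, 0, 0, 0))


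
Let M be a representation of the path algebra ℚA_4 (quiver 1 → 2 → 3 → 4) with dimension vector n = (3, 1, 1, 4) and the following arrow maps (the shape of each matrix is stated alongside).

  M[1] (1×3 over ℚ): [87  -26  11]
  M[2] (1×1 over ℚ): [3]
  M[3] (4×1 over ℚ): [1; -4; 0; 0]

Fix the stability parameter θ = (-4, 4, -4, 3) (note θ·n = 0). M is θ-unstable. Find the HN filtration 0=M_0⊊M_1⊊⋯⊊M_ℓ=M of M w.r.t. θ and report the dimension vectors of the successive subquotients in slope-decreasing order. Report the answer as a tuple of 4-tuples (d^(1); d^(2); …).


Barcode: M ≅ I[1,1]^2, I[1,4], I[4,4]^3. HN layers by μ_θ (3 steps, strictly decreasing):
  μ^(1)=3; μ^(2)=0; μ^(3)=-4

((0, 0, 0, 4); (0, 1, 1, 0); (3, 0, 0, 0))


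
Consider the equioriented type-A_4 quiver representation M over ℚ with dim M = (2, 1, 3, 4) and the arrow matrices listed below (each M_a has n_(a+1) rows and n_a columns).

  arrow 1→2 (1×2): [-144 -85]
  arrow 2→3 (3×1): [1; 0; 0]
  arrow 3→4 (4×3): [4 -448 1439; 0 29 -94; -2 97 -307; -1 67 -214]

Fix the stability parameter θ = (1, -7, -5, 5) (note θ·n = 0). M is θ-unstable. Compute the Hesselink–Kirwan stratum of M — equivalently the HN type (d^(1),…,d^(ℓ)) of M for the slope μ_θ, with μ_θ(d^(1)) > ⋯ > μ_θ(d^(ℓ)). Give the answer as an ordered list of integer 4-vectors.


Via rank(M_{q-1}∘⋯∘M_p): M ≅ I[1,1], I[1,4], I[3,4]^2, I[4,4].
μ_θ-semistable layers: μ^(1)=5; μ^(2)=1; μ^(3)=-11/3; μ^(4)=-5

((0, 0, 0, 4); (1, 0, 0, 0); (1, 1, 1, 0); (0, 0, 2, 0))


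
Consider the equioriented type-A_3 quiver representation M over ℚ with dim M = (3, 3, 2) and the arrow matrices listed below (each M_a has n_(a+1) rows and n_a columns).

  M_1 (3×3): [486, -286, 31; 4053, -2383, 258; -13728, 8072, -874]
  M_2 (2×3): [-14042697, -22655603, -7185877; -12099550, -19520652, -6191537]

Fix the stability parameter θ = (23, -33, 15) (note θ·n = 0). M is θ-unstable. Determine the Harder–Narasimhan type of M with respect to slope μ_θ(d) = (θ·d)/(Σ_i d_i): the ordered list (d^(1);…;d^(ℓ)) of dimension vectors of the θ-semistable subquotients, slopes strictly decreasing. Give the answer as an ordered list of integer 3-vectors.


Interval decomposition of M: I[1,1], I[1,2], I[1,3], I[2,3].
HN type (ℓ=4): μ^(1)=23; μ^(2)=15; μ^(3)=-5; μ^(4)=-33

((1, 0, 0); (0, 0, 2); (2, 2, 0); (0, 1, 0))


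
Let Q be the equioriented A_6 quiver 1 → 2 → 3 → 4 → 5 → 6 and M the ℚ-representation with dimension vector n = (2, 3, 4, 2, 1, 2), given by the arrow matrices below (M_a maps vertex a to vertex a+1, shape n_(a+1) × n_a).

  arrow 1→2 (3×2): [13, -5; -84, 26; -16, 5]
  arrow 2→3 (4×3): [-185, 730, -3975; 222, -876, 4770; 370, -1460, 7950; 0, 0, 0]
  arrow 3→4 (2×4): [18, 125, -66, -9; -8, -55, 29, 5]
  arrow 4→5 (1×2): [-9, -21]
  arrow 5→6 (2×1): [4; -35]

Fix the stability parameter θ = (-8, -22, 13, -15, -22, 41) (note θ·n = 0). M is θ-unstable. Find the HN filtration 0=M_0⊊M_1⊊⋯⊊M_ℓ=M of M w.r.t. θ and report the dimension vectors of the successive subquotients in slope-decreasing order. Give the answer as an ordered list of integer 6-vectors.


Barcode: M ≅ I[1,2], I[1,3], I[2,2], I[3,3], I[3,4], I[3,6], I[6,6]. HN layers by μ_θ (6 steps, strictly decreasing):
  μ^(1)=41; μ^(2)=13; μ^(3)=-1; μ^(4)=-8; μ^(5)=-15; μ^(6)=-22

((0, 0, 0, 0, 0, 2); (0, 0, 2, 0, 0, 0); (0, 0, 1, 1, 0, 0); (0, 0, 1, 1, 1, 0); (2, 2, 0, 0, 0, 0); (0, 1, 0, 0, 0, 0))


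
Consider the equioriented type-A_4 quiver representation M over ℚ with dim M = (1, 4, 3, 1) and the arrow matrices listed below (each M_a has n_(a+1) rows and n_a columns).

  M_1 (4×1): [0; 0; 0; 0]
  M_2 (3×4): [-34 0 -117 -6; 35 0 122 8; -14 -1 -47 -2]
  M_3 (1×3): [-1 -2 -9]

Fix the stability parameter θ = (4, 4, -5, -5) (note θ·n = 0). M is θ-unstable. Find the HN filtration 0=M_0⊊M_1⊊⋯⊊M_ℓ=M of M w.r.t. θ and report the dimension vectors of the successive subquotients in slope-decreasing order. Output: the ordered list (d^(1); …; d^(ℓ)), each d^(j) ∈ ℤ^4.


Via rank(M_{q-1}∘⋯∘M_p): M ≅ I[1,1], I[2,2], I[2,3]^2, I[2,4].
μ_θ-semistable layers: μ^(1)=4; μ^(2)=-1/2; μ^(3)=-2

((1, 1, 0, 0); (0, 2, 2, 0); (0, 1, 1, 1))


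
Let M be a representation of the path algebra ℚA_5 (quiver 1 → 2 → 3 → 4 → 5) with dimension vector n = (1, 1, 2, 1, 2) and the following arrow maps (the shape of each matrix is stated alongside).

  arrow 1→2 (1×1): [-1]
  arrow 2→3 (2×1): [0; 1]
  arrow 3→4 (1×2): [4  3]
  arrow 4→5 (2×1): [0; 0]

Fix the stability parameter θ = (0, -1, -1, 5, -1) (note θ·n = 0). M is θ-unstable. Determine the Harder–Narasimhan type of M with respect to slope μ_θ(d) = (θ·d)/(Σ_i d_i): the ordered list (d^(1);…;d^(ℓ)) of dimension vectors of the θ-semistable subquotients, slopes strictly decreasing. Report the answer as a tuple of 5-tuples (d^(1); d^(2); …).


Barcode: M ≅ I[1,4], I[3,3], I[5,5]^2. HN layers by μ_θ (3 steps, strictly decreasing):
  μ^(1)=5; μ^(2)=-2/3; μ^(3)=-1

((0, 0, 0, 1, 0); (1, 1, 1, 0, 0); (0, 0, 1, 0, 2))


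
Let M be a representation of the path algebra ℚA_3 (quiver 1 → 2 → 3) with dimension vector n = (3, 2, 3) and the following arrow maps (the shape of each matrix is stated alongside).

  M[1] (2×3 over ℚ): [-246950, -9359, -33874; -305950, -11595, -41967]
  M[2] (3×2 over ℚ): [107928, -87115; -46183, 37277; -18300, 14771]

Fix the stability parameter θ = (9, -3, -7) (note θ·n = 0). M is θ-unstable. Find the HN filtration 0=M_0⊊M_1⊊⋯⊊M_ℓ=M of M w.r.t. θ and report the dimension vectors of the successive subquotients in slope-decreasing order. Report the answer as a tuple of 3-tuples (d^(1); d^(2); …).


Interval decomposition of M: I[1,1], I[1,3]^2, I[3,3].
HN type (ℓ=3): μ^(1)=9; μ^(2)=-1/3; μ^(3)=-7

((1, 0, 0); (2, 2, 2); (0, 0, 1))


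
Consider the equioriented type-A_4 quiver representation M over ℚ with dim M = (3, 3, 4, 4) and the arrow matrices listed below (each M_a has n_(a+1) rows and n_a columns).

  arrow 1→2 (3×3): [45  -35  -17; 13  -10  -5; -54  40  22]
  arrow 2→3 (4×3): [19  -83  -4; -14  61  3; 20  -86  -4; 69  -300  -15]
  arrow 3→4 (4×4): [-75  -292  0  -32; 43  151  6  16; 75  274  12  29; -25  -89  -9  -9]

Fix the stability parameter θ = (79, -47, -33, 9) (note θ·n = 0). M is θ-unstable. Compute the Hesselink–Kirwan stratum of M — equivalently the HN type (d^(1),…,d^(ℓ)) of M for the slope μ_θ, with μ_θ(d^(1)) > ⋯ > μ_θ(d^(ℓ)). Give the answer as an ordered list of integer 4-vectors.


Via rank(M_{q-1}∘⋯∘M_p): M ≅ I[1,1], I[1,4]^2, I[2,4], I[3,4].
μ_θ-semistable layers: μ^(1)=79; μ^(2)=9; μ^(3)=-1/3; μ^(4)=-33; μ^(5)=-47

((1, 0, 0, 0); (0, 0, 0, 4); (2, 2, 2, 0); (0, 0, 2, 0); (0, 1, 0, 0))


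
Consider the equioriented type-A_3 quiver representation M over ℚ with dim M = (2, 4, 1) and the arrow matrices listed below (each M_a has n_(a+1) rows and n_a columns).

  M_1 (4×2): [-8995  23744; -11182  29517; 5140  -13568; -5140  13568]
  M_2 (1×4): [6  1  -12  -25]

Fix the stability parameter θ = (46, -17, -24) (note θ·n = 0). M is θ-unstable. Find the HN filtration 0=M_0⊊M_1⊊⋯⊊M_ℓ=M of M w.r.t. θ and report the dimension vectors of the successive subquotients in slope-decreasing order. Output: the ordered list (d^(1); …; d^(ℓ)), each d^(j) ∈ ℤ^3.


Barcode: M ≅ I[1,2], I[1,3], I[2,2]^2. HN layers by μ_θ (3 steps, strictly decreasing):
  μ^(1)=29/2; μ^(2)=5/3; μ^(3)=-17

((1, 1, 0); (1, 1, 1); (0, 2, 0))


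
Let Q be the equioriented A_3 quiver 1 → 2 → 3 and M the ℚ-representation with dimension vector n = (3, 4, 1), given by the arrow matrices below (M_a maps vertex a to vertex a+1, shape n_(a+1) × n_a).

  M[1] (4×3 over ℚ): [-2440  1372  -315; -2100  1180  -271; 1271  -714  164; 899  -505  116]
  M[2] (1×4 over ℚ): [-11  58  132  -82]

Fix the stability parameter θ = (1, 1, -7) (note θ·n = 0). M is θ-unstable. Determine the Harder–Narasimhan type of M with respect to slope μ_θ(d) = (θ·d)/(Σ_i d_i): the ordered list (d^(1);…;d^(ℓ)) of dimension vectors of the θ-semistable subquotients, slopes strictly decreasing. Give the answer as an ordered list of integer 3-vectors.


Interval decomposition of M: I[1,2]^2, I[1,3], I[2,2].
HN type (ℓ=2): μ^(1)=1; μ^(2)=-5/3

((2, 3, 0); (1, 1, 1))


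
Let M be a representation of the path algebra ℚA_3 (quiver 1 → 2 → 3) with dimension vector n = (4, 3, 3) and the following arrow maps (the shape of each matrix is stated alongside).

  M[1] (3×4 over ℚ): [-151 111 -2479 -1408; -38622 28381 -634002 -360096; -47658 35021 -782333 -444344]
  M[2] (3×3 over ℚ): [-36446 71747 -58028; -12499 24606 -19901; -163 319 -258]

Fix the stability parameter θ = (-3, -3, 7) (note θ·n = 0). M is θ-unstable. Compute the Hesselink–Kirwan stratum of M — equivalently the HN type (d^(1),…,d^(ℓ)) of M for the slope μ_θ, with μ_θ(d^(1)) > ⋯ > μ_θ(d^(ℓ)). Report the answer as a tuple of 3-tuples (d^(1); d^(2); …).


Interval decomposition of M: I[1,1], I[1,3]^3.
HN type (ℓ=2): μ^(1)=7; μ^(2)=-3

((0, 0, 3); (4, 3, 0))


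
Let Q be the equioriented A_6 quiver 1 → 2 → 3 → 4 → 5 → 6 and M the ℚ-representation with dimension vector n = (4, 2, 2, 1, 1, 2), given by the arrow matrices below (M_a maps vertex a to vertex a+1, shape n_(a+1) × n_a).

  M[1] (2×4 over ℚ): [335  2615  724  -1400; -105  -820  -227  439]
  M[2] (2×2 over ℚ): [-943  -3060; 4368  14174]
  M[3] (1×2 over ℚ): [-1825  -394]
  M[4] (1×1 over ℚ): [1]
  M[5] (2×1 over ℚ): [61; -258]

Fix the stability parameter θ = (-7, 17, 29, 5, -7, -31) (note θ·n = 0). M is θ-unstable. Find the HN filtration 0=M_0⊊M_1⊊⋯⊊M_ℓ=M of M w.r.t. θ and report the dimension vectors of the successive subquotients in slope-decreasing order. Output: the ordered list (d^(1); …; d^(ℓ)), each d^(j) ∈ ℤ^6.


Via rank(M_{q-1}∘⋯∘M_p): M ≅ I[1,1]^2, I[1,3], I[1,6], I[6,6].
μ_θ-semistable layers: μ^(1)=29; μ^(2)=17; μ^(3)=13/5; μ^(4)=-7; μ^(5)=-31

((0, 0, 1, 0, 0, 0); (0, 1, 0, 0, 0, 0); (0, 1, 1, 1, 1, 1); (4, 0, 0, 0, 0, 0); (0, 0, 0, 0, 0, 1))


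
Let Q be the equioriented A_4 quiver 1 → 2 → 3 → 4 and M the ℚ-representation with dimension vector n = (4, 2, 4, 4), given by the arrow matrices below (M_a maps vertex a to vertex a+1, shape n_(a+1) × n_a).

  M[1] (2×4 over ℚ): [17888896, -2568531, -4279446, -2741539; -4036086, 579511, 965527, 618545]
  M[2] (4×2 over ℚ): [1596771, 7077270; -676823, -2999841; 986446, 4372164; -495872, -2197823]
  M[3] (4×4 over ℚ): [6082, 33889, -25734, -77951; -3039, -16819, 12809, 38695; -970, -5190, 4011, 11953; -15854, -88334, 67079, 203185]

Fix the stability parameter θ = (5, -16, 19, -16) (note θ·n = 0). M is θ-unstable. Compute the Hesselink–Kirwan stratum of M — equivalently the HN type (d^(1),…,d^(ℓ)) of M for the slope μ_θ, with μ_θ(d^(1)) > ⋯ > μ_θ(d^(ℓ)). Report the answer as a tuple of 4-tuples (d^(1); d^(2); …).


Via rank(M_{q-1}∘⋯∘M_p): M ≅ I[1,1]^2, I[1,4]^2, I[3,3], I[3,4], I[4,4].
μ_θ-semistable layers: μ^(1)=19; μ^(2)=5; μ^(3)=3/2; μ^(4)=-11/2; μ^(5)=-16

((0, 0, 1, 0); (2, 0, 0, 0); (0, 0, 3, 3); (2, 2, 0, 0); (0, 0, 0, 1))


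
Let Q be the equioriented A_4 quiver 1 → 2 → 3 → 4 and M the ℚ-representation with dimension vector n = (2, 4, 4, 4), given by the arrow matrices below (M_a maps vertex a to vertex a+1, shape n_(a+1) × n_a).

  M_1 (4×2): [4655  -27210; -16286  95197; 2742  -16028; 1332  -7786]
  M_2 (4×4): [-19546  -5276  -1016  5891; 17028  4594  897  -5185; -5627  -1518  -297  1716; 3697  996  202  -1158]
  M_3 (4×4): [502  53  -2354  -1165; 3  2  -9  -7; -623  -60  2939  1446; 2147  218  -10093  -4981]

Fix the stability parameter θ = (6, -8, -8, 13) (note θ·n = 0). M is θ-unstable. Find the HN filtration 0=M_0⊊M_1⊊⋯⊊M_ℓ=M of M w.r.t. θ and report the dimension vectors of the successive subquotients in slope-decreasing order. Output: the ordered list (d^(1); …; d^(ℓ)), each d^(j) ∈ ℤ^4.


Barcode: M ≅ I[1,3], I[1,4], I[2,2], I[2,4], I[3,4], I[4,4]. HN layers by μ_θ (3 steps, strictly decreasing):
  μ^(1)=13; μ^(2)=-10/3; μ^(3)=-8

((0, 0, 0, 4); (2, 2, 2, 0); (0, 2, 2, 0))


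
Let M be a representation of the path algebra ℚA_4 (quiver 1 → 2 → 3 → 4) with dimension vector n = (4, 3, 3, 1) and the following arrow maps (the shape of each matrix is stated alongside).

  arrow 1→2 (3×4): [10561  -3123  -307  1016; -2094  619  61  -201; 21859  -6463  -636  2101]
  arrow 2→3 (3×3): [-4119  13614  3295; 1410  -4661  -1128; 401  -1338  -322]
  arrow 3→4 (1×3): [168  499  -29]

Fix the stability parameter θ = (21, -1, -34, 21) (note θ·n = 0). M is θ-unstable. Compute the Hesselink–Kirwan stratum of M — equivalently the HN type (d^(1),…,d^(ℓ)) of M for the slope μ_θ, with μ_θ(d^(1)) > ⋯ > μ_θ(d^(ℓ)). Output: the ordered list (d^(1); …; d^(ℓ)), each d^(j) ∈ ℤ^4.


Barcode: M ≅ I[1,1], I[1,3]^2, I[1,4]. HN layers by μ_θ (2 steps, strictly decreasing):
  μ^(1)=21; μ^(2)=-14/3

((1, 0, 0, 1); (3, 3, 3, 0))


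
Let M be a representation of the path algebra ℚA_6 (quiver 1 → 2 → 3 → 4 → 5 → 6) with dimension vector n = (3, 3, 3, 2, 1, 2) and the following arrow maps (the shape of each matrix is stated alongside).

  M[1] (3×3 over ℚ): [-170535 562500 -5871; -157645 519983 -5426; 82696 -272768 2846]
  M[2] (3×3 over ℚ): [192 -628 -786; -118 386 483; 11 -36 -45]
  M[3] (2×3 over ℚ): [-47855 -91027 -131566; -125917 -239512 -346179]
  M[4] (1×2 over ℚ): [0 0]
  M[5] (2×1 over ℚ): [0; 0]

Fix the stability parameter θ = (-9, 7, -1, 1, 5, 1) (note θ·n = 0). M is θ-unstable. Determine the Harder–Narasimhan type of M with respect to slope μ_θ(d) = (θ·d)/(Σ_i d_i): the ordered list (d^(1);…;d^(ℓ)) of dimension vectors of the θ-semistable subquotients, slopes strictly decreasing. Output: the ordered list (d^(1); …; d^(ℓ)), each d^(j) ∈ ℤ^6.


Barcode: M ≅ I[1,2], I[1,4]^2, I[3,3], I[5,5], I[6,6]^2. HN layers by μ_θ (6 steps, strictly decreasing):
  μ^(1)=7; μ^(2)=5; μ^(3)=7/3; μ^(4)=1; μ^(5)=-1; μ^(6)=-9

((0, 1, 0, 0, 0, 0); (0, 0, 0, 0, 1, 0); (0, 2, 2, 2, 0, 0); (0, 0, 0, 0, 0, 2); (0, 0, 1, 0, 0, 0); (3, 0, 0, 0, 0, 0))


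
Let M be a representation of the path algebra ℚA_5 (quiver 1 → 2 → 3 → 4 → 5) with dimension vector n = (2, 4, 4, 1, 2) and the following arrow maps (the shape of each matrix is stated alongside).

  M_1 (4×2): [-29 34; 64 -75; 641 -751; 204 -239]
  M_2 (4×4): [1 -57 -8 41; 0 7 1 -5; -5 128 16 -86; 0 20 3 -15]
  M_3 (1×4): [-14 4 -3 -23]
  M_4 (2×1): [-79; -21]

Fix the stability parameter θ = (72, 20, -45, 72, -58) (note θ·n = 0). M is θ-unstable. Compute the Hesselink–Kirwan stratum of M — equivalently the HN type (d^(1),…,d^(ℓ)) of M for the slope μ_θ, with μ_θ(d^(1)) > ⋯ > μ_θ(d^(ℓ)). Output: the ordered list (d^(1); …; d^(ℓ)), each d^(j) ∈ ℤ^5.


Barcode: M ≅ I[1,3], I[1,5], I[2,3]^2, I[5,5]. HN layers by μ_θ (4 steps, strictly decreasing):
  μ^(1)=47/3; μ^(2)=61/5; μ^(3)=-25/2; μ^(4)=-58

((1, 1, 1, 0, 0); (1, 1, 1, 1, 1); (0, 2, 2, 0, 0); (0, 0, 0, 0, 1))


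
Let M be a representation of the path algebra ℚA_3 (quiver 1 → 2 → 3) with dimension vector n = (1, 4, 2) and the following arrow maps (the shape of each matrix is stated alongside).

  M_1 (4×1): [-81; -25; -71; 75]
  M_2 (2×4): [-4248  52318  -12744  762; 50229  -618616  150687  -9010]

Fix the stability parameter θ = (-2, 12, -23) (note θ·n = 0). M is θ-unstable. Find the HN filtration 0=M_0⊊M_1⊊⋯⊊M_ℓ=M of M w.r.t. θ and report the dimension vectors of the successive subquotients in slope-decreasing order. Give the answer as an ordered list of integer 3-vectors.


Interval decomposition of M: I[1,3], I[2,2]^2, I[2,3].
HN type (ℓ=3): μ^(1)=12; μ^(2)=-13/3; μ^(3)=-11/2

((0, 2, 0); (1, 1, 1); (0, 1, 1))


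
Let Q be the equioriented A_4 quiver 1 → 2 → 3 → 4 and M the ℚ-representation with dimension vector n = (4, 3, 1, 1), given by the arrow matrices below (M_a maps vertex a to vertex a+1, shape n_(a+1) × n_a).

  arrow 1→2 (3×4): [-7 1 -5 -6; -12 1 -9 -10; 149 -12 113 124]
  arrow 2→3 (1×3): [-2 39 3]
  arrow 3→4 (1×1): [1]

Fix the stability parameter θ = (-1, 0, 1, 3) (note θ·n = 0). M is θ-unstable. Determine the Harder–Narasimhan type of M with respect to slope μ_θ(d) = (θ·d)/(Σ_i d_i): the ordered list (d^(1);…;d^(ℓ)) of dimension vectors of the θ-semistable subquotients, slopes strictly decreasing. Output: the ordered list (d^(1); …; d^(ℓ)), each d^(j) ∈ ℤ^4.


Barcode: M ≅ I[1,1], I[1,2]^2, I[1,4]. HN layers by μ_θ (4 steps, strictly decreasing):
  μ^(1)=3; μ^(2)=1; μ^(3)=0; μ^(4)=-1

((0, 0, 0, 1); (0, 0, 1, 0); (0, 3, 0, 0); (4, 0, 0, 0))


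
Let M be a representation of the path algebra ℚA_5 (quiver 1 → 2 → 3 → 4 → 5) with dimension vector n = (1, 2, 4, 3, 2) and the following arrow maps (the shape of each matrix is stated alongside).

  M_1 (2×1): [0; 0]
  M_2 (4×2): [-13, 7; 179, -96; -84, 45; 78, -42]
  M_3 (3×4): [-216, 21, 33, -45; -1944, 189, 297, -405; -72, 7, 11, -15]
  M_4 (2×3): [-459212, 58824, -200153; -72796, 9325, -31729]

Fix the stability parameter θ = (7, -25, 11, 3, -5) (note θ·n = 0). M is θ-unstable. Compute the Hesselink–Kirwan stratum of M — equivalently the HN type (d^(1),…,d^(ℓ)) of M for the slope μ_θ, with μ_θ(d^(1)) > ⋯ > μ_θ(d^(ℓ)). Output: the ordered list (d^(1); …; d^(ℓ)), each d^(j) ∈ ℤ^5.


Via rank(M_{q-1}∘⋯∘M_p): M ≅ I[1,1], I[2,3], I[2,5], I[3,3]^2, I[4,4], I[4,5].
μ_θ-semistable layers: μ^(1)=11; μ^(2)=7; μ^(3)=3; μ^(4)=-1; μ^(5)=-25

((0, 0, 3, 0, 0); (1, 0, 0, 0, 0); (0, 0, 1, 2, 1); (0, 0, 0, 1, 1); (0, 2, 0, 0, 0))


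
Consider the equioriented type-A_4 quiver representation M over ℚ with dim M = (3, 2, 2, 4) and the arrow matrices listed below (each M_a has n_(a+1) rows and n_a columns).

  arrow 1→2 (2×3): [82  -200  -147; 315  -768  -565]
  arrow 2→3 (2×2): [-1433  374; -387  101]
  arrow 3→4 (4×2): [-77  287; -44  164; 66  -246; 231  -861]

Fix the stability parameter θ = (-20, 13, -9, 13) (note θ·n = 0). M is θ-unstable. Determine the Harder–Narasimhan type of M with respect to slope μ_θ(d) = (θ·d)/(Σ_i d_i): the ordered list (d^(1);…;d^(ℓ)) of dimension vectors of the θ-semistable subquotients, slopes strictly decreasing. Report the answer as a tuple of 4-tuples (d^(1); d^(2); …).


Via rank(M_{q-1}∘⋯∘M_p): M ≅ I[1,1], I[1,3], I[1,4], I[4,4]^3.
μ_θ-semistable layers: μ^(1)=13; μ^(2)=2; μ^(3)=-20

((0, 0, 0, 4); (0, 2, 2, 0); (3, 0, 0, 0))


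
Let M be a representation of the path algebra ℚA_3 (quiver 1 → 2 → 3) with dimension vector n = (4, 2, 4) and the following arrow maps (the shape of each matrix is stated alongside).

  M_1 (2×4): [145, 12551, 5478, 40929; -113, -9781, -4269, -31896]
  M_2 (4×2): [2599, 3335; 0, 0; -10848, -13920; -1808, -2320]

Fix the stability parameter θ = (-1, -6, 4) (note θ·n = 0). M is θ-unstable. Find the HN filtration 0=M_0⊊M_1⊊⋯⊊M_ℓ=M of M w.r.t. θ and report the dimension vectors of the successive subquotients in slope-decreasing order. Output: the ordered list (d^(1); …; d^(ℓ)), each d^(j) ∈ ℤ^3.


Barcode: M ≅ I[1,1]^2, I[1,2], I[1,3], I[3,3]^3. HN layers by μ_θ (3 steps, strictly decreasing):
  μ^(1)=4; μ^(2)=-1; μ^(3)=-7/2

((0, 0, 4); (2, 0, 0); (2, 2, 0))


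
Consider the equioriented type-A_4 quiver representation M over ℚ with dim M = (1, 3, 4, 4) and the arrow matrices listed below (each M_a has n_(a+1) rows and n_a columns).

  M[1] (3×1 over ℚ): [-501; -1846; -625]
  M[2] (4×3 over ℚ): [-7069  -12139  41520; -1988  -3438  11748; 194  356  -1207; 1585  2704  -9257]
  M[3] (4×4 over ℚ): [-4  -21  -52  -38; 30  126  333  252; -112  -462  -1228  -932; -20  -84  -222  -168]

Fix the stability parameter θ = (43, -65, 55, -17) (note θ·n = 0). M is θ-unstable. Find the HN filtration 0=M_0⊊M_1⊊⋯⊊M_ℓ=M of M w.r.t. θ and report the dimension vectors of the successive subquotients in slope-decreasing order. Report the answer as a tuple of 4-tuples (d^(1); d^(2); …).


Via rank(M_{q-1}∘⋯∘M_p): M ≅ I[1,4], I[2,3], I[2,4], I[3,3], I[4,4]^2.
μ_θ-semistable layers: μ^(1)=55; μ^(2)=19; μ^(3)=-11; μ^(4)=-17; μ^(5)=-65

((0, 0, 2, 0); (0, 0, 2, 2); (1, 1, 0, 0); (0, 0, 0, 2); (0, 2, 0, 0))


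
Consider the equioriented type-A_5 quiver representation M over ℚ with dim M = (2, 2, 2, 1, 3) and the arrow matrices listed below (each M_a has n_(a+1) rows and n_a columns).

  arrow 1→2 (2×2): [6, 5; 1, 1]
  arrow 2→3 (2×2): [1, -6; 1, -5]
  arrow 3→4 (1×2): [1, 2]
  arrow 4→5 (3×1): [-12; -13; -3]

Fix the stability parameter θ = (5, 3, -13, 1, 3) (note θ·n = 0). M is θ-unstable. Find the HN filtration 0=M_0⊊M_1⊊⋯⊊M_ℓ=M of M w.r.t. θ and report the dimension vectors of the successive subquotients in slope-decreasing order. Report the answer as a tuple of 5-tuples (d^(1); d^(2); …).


Barcode: M ≅ I[1,3], I[1,5], I[5,5]^2. HN layers by μ_θ (3 steps, strictly decreasing):
  μ^(1)=3; μ^(2)=1; μ^(3)=-5/3

((0, 0, 0, 0, 3); (0, 0, 0, 1, 0); (2, 2, 2, 0, 0))


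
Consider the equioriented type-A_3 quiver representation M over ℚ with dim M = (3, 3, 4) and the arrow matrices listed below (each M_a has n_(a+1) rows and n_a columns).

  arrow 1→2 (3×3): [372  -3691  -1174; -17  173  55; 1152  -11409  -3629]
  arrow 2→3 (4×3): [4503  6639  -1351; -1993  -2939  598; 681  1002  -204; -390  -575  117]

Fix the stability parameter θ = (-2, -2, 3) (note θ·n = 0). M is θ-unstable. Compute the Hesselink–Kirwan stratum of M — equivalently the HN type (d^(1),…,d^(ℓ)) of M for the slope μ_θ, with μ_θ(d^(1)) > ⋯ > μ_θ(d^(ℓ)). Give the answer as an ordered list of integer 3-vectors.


Barcode: M ≅ I[1,3]^3, I[3,3]. HN layers by μ_θ (2 steps, strictly decreasing):
  μ^(1)=3; μ^(2)=-2

((0, 0, 4); (3, 3, 0))


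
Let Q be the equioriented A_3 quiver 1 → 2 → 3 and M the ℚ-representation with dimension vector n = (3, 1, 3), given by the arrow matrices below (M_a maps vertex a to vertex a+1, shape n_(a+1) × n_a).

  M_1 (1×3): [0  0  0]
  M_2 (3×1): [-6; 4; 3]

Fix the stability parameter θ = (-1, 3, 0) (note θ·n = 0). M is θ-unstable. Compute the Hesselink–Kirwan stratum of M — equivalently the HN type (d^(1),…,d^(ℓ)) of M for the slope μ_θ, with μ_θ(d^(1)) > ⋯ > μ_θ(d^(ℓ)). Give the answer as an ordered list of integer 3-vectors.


Barcode: M ≅ I[1,1]^3, I[2,3], I[3,3]^2. HN layers by μ_θ (3 steps, strictly decreasing):
  μ^(1)=3/2; μ^(2)=0; μ^(3)=-1

((0, 1, 1); (0, 0, 2); (3, 0, 0))


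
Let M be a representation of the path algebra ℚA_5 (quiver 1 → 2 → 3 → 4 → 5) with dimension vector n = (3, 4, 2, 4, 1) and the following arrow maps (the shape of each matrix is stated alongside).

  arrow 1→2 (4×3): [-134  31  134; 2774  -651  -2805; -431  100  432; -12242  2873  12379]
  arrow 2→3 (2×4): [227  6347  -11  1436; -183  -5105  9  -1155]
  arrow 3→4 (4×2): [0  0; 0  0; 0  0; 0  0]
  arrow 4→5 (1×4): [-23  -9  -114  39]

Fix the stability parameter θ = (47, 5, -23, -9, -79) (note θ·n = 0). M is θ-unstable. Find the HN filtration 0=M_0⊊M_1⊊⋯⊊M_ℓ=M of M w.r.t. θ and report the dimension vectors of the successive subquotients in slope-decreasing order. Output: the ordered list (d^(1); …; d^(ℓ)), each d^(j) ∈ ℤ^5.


Barcode: M ≅ I[1,2], I[1,3]^2, I[2,2], I[4,4]^3, I[4,5]. HN layers by μ_θ (5 steps, strictly decreasing):
  μ^(1)=26; μ^(2)=29/3; μ^(3)=5; μ^(4)=-9; μ^(5)=-44

((1, 1, 0, 0, 0); (2, 2, 2, 0, 0); (0, 1, 0, 0, 0); (0, 0, 0, 3, 0); (0, 0, 0, 1, 1))


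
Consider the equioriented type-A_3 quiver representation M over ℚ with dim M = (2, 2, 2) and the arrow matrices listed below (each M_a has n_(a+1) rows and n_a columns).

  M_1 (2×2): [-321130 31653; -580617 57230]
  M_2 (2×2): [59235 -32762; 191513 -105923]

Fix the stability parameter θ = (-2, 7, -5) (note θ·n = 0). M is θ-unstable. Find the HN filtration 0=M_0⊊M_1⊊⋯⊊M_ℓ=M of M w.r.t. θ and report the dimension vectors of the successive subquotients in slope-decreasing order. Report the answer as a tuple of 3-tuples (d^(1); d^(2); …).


Interval decomposition of M: I[1,3]^2.
HN type (ℓ=2): μ^(1)=1; μ^(2)=-2

((0, 2, 2); (2, 0, 0))


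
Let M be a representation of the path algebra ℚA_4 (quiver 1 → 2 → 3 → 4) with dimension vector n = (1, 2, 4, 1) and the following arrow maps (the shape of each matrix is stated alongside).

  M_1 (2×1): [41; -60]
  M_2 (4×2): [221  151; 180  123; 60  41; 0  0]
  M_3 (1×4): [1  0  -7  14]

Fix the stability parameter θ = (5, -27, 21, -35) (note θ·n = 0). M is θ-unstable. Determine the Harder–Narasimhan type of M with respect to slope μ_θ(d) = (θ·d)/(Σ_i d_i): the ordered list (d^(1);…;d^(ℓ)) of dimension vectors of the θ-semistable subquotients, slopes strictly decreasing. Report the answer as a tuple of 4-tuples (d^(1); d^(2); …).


Via rank(M_{q-1}∘⋯∘M_p): M ≅ I[1,4], I[2,3], I[3,3]^2.
μ_θ-semistable layers: μ^(1)=21; μ^(2)=-7; μ^(3)=-11; μ^(4)=-27

((0, 0, 3, 0); (0, 0, 1, 1); (1, 1, 0, 0); (0, 1, 0, 0))


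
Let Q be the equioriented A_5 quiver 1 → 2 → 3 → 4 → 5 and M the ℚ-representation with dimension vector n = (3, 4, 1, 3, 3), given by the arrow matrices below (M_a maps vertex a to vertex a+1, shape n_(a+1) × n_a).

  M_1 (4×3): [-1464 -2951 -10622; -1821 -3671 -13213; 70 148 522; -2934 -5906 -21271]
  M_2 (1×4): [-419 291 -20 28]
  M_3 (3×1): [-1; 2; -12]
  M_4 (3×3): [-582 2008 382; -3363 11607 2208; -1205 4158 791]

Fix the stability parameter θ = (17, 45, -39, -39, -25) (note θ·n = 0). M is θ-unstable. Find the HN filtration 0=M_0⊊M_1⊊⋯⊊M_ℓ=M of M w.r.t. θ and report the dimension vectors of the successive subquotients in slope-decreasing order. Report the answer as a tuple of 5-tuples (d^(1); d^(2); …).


Barcode: M ≅ I[1,2]^2, I[1,5], I[2,2], I[4,4], I[4,5], I[5,5]. HN layers by μ_θ (5 steps, strictly decreasing):
  μ^(1)=45; μ^(2)=17; μ^(3)=-41/5; μ^(4)=-25; μ^(5)=-39

((0, 3, 0, 0, 0); (2, 0, 0, 0, 0); (1, 1, 1, 1, 1); (0, 0, 0, 0, 2); (0, 0, 0, 2, 0))


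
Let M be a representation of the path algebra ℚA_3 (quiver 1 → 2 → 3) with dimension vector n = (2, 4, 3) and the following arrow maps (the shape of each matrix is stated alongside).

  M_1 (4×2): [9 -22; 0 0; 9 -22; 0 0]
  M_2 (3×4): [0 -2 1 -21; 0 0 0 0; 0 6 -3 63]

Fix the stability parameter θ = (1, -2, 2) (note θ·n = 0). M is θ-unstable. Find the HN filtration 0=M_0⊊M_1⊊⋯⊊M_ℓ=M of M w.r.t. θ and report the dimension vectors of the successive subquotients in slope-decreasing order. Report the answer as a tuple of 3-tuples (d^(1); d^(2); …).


Barcode: M ≅ I[1,1], I[1,3], I[2,2]^3, I[3,3]^2. HN layers by μ_θ (4 steps, strictly decreasing):
  μ^(1)=2; μ^(2)=1; μ^(3)=-1/2; μ^(4)=-2

((0, 0, 3); (1, 0, 0); (1, 1, 0); (0, 3, 0))


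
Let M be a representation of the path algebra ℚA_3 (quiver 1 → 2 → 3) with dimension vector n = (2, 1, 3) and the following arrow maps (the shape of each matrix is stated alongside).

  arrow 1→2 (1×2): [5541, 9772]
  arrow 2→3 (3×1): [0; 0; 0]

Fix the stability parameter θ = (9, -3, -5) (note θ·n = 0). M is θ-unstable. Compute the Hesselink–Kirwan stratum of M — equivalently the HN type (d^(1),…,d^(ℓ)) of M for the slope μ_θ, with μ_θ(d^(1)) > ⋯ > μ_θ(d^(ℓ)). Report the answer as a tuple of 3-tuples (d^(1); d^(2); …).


Via rank(M_{q-1}∘⋯∘M_p): M ≅ I[1,1], I[1,2], I[3,3]^3.
μ_θ-semistable layers: μ^(1)=9; μ^(2)=3; μ^(3)=-5

((1, 0, 0); (1, 1, 0); (0, 0, 3))


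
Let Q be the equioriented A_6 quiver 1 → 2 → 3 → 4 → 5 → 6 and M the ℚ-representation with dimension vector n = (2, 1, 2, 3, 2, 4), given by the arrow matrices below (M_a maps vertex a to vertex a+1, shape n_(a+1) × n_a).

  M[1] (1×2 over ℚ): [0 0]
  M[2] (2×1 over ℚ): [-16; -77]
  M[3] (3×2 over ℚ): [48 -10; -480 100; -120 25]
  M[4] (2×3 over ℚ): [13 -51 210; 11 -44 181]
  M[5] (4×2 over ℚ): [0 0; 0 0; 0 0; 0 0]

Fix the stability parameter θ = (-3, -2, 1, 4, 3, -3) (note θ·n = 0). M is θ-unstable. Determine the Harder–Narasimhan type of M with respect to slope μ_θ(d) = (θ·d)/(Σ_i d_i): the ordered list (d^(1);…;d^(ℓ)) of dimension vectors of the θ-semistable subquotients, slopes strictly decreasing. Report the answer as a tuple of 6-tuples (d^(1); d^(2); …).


Barcode: M ≅ I[1,1]^2, I[2,5], I[3,3], I[4,4], I[4,5], I[6,6]^4. HN layers by μ_θ (5 steps, strictly decreasing):
  μ^(1)=4; μ^(2)=7/2; μ^(3)=1; μ^(4)=-2; μ^(5)=-3

((0, 0, 0, 1, 0, 0); (0, 0, 0, 2, 2, 0); (0, 0, 2, 0, 0, 0); (0, 1, 0, 0, 0, 0); (2, 0, 0, 0, 0, 4))


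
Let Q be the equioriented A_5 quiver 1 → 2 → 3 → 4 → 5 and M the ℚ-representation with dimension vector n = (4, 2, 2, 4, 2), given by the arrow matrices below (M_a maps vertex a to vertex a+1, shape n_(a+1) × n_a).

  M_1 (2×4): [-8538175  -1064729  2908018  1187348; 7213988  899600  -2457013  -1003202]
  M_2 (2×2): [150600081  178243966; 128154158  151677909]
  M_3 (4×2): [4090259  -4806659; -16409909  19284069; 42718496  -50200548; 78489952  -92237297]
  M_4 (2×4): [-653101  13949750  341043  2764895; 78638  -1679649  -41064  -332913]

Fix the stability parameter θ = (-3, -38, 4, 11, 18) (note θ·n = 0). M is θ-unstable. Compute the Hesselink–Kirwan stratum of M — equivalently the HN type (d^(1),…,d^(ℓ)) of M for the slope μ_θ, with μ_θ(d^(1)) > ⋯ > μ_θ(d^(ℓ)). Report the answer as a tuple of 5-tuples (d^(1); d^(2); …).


Interval decomposition of M: I[1,1]^2, I[1,4], I[1,5], I[4,4], I[4,5].
HN type (ℓ=5): μ^(1)=18; μ^(2)=11; μ^(3)=4; μ^(4)=-3; μ^(5)=-41/2

((0, 0, 0, 0, 2); (0, 0, 0, 4, 0); (0, 0, 2, 0, 0); (2, 0, 0, 0, 0); (2, 2, 0, 0, 0))


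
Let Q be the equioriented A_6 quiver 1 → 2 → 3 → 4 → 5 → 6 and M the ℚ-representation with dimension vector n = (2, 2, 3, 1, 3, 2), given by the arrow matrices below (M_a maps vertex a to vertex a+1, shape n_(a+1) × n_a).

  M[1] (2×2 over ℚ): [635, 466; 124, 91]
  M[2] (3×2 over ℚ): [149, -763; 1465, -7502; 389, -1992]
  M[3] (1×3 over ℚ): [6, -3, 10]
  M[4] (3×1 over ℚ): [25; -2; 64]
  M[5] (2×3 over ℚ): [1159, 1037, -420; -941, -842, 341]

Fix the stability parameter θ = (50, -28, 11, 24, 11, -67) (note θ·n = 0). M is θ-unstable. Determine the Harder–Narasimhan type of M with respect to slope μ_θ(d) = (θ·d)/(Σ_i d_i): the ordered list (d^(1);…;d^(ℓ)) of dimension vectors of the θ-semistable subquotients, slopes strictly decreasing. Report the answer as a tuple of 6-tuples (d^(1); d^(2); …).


Barcode: M ≅ I[1,3], I[1,6], I[3,3], I[5,5], I[5,6]. HN layers by μ_θ (3 steps, strictly decreasing):
  μ^(1)=11; μ^(2)=1/6; μ^(3)=-28

((1, 1, 2, 0, 1, 0); (1, 1, 1, 1, 1, 1); (0, 0, 0, 0, 1, 1))


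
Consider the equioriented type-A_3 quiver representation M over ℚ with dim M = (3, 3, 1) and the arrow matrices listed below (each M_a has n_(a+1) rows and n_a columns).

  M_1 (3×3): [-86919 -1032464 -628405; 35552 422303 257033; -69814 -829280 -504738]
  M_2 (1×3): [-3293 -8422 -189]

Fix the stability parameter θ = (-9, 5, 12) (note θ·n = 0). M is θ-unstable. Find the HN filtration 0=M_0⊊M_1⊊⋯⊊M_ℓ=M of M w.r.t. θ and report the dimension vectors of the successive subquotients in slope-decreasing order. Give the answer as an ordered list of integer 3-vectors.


Via rank(M_{q-1}∘⋯∘M_p): M ≅ I[1,1], I[1,2], I[1,3], I[2,2].
μ_θ-semistable layers: μ^(1)=12; μ^(2)=5; μ^(3)=-9

((0, 0, 1); (0, 3, 0); (3, 0, 0))


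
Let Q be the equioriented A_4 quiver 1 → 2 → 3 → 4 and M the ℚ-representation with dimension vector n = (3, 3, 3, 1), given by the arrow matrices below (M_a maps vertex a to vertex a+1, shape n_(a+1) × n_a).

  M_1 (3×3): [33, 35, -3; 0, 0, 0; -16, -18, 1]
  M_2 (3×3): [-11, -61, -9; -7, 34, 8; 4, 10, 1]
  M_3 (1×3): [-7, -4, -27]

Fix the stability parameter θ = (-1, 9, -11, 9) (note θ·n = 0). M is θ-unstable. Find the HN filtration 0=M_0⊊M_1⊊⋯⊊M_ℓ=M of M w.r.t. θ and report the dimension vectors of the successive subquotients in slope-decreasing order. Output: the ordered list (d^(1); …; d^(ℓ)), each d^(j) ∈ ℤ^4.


Via rank(M_{q-1}∘⋯∘M_p): M ≅ I[1,1], I[1,3], I[1,4], I[2,3].
μ_θ-semistable layers: μ^(1)=9; μ^(2)=-1

((0, 0, 0, 1); (3, 3, 3, 0))


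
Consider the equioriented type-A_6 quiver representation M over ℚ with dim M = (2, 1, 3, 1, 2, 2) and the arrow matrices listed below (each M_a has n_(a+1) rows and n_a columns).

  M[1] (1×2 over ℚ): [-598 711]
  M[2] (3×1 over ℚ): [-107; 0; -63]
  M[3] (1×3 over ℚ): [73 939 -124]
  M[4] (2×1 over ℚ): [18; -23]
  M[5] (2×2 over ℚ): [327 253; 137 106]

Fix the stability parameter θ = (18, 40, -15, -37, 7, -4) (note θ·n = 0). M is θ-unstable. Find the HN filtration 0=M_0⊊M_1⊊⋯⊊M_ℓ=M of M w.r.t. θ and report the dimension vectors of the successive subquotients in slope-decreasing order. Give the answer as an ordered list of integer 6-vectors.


Interval decomposition of M: I[1,1], I[1,6], I[3,3]^2, I[5,6].
HN type (ℓ=3): μ^(1)=18; μ^(2)=3/2; μ^(3)=-15

((1, 0, 0, 0, 0, 0); (1, 1, 1, 1, 2, 2); (0, 0, 2, 0, 0, 0))


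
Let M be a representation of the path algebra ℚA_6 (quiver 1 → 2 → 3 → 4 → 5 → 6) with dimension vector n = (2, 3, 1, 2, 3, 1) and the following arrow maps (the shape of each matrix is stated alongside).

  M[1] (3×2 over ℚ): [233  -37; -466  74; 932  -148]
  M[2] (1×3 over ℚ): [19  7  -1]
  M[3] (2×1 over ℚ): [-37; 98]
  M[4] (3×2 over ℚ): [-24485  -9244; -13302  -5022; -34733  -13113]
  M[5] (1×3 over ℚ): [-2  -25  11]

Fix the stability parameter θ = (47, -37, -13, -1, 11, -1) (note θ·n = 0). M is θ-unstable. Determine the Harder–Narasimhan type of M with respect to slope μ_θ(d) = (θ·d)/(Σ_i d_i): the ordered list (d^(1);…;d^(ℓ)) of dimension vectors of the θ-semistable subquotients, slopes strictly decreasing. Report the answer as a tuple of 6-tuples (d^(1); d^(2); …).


Via rank(M_{q-1}∘⋯∘M_p): M ≅ I[1,1], I[1,6], I[2,2]^2, I[4,5], I[5,5].
μ_θ-semistable layers: μ^(1)=47; μ^(2)=11; μ^(3)=5; μ^(4)=-1; μ^(5)=-37

((1, 0, 0, 0, 0, 0); (0, 0, 0, 0, 2, 0); (0, 0, 0, 0, 1, 1); (1, 1, 1, 2, 0, 0); (0, 2, 0, 0, 0, 0))


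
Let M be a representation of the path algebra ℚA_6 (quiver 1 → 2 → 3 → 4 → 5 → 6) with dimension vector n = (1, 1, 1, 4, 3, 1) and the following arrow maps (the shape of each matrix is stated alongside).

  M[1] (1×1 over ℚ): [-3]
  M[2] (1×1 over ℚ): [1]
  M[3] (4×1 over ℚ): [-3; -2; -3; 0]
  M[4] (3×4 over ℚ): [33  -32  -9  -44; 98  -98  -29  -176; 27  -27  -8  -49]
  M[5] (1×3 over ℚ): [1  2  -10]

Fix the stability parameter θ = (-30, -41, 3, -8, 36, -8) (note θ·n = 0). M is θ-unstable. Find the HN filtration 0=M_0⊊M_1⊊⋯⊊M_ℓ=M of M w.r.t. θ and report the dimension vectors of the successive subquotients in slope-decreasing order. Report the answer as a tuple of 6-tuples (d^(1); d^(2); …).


Via rank(M_{q-1}∘⋯∘M_p): M ≅ I[1,5], I[4,4], I[4,5], I[4,6].
μ_θ-semistable layers: μ^(1)=36; μ^(2)=14; μ^(3)=-5/2; μ^(4)=-8; μ^(5)=-71/2

((0, 0, 0, 0, 2, 0); (0, 0, 0, 0, 1, 1); (0, 0, 1, 1, 0, 0); (0, 0, 0, 3, 0, 0); (1, 1, 0, 0, 0, 0))


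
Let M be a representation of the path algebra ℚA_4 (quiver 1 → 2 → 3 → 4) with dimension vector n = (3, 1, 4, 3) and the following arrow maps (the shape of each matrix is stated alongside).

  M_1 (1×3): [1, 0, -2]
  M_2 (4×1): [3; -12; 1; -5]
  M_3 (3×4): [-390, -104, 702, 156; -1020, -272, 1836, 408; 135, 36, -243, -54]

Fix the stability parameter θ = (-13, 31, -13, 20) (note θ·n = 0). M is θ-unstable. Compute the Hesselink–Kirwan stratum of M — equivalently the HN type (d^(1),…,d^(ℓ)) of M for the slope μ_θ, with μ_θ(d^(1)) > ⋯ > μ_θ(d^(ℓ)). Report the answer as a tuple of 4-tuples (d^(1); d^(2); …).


Via rank(M_{q-1}∘⋯∘M_p): M ≅ I[1,1]^2, I[1,3], I[3,3]^2, I[3,4], I[4,4]^2.
μ_θ-semistable layers: μ^(1)=20; μ^(2)=9; μ^(3)=-13

((0, 0, 0, 3); (0, 1, 1, 0); (3, 0, 3, 0))
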